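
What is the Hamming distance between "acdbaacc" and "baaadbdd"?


Comparing "acdbaacc" and "baaadbdd" position by position:
  Position 0: 'a' vs 'b' => differ
  Position 1: 'c' vs 'a' => differ
  Position 2: 'd' vs 'a' => differ
  Position 3: 'b' vs 'a' => differ
  Position 4: 'a' vs 'd' => differ
  Position 5: 'a' vs 'b' => differ
  Position 6: 'c' vs 'd' => differ
  Position 7: 'c' vs 'd' => differ
Total differences (Hamming distance): 8

8


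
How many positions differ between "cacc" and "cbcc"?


Comparing "cacc" and "cbcc" position by position:
  Position 0: 'c' vs 'c' => same
  Position 1: 'a' vs 'b' => DIFFER
  Position 2: 'c' vs 'c' => same
  Position 3: 'c' vs 'c' => same
Positions that differ: 1

1


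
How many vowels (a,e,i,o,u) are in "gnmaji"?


Input: gnmaji
Checking each character:
  'g' at position 0: consonant
  'n' at position 1: consonant
  'm' at position 2: consonant
  'a' at position 3: vowel (running total: 1)
  'j' at position 4: consonant
  'i' at position 5: vowel (running total: 2)
Total vowels: 2

2


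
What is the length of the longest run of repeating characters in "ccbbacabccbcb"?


Input: "ccbbacabccbcb"
Scanning for longest run:
  Position 1 ('c'): continues run of 'c', length=2
  Position 2 ('b'): new char, reset run to 1
  Position 3 ('b'): continues run of 'b', length=2
  Position 4 ('a'): new char, reset run to 1
  Position 5 ('c'): new char, reset run to 1
  Position 6 ('a'): new char, reset run to 1
  Position 7 ('b'): new char, reset run to 1
  Position 8 ('c'): new char, reset run to 1
  Position 9 ('c'): continues run of 'c', length=2
  Position 10 ('b'): new char, reset run to 1
  Position 11 ('c'): new char, reset run to 1
  Position 12 ('b'): new char, reset run to 1
Longest run: 'c' with length 2

2


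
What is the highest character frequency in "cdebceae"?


Input: cdebceae
Character counts:
  'a': 1
  'b': 1
  'c': 2
  'd': 1
  'e': 3
Maximum frequency: 3

3


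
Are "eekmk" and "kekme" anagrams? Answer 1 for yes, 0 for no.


Strings: "eekmk", "kekme"
Sorted first:  eekkm
Sorted second: eekkm
Sorted forms match => anagrams

1


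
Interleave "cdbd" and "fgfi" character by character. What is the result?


Interleaving "cdbd" and "fgfi":
  Position 0: 'c' from first, 'f' from second => "cf"
  Position 1: 'd' from first, 'g' from second => "dg"
  Position 2: 'b' from first, 'f' from second => "bf"
  Position 3: 'd' from first, 'i' from second => "di"
Result: cfdgbfdi

cfdgbfdi


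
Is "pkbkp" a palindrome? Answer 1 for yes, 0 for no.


Input: pkbkp
Reversed: pkbkp
  Compare pos 0 ('p') with pos 4 ('p'): match
  Compare pos 1 ('k') with pos 3 ('k'): match
Result: palindrome

1


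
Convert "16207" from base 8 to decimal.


Input: "16207" in base 8
Positional expansion:
  Digit '1' (value 1) x 8^4 = 4096
  Digit '6' (value 6) x 8^3 = 3072
  Digit '2' (value 2) x 8^2 = 128
  Digit '0' (value 0) x 8^1 = 0
  Digit '7' (value 7) x 8^0 = 7
Sum = 7303

7303


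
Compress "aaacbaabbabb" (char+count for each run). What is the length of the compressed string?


Input: aaacbaabbabb
Runs:
  'a' x 3 => "a3"
  'c' x 1 => "c1"
  'b' x 1 => "b1"
  'a' x 2 => "a2"
  'b' x 2 => "b2"
  'a' x 1 => "a1"
  'b' x 2 => "b2"
Compressed: "a3c1b1a2b2a1b2"
Compressed length: 14

14


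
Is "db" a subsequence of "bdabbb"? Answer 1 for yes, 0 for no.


Check if "db" is a subsequence of "bdabbb"
Greedy scan:
  Position 0 ('b'): no match needed
  Position 1 ('d'): matches sub[0] = 'd'
  Position 2 ('a'): no match needed
  Position 3 ('b'): matches sub[1] = 'b'
  Position 4 ('b'): no match needed
  Position 5 ('b'): no match needed
All 2 characters matched => is a subsequence

1


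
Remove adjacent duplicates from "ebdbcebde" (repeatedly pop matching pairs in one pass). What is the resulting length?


Input: ebdbcebde
Stack-based adjacent duplicate removal:
  Read 'e': push. Stack: e
  Read 'b': push. Stack: eb
  Read 'd': push. Stack: ebd
  Read 'b': push. Stack: ebdb
  Read 'c': push. Stack: ebdbc
  Read 'e': push. Stack: ebdbce
  Read 'b': push. Stack: ebdbceb
  Read 'd': push. Stack: ebdbcebd
  Read 'e': push. Stack: ebdbcebde
Final stack: "ebdbcebde" (length 9)

9


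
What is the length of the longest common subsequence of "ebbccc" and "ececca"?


LCS of "ebbccc" and "ececca"
DP table:
           e    c    e    c    c    a
      0    0    0    0    0    0    0
  e   0    1    1    1    1    1    1
  b   0    1    1    1    1    1    1
  b   0    1    1    1    1    1    1
  c   0    1    2    2    2    2    2
  c   0    1    2    2    3    3    3
  c   0    1    2    2    3    4    4
LCS length = dp[6][6] = 4

4


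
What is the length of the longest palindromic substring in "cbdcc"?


Input: "cbdcc"
Checking substrings for palindromes:
  [3:5] "cc" (len 2) => palindrome
Longest palindromic substring: "cc" with length 2

2


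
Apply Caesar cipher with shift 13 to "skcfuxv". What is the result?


Caesar cipher: shift "skcfuxv" by 13
  's' (pos 18) + 13 = pos 5 = 'f'
  'k' (pos 10) + 13 = pos 23 = 'x'
  'c' (pos 2) + 13 = pos 15 = 'p'
  'f' (pos 5) + 13 = pos 18 = 's'
  'u' (pos 20) + 13 = pos 7 = 'h'
  'x' (pos 23) + 13 = pos 10 = 'k'
  'v' (pos 21) + 13 = pos 8 = 'i'
Result: fxpshki

fxpshki


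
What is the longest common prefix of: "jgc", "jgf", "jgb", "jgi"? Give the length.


Words: jgc, jgf, jgb, jgi
  Position 0: all 'j' => match
  Position 1: all 'g' => match
  Position 2: ('c', 'f', 'b', 'i') => mismatch, stop
LCP = "jg" (length 2)

2


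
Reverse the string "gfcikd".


Input: gfcikd
Reading characters right to left:
  Position 5: 'd'
  Position 4: 'k'
  Position 3: 'i'
  Position 2: 'c'
  Position 1: 'f'
  Position 0: 'g'
Reversed: dkicfg

dkicfg


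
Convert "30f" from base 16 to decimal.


Input: "30f" in base 16
Positional expansion:
  Digit '3' (value 3) x 16^2 = 768
  Digit '0' (value 0) x 16^1 = 0
  Digit 'f' (value 15) x 16^0 = 15
Sum = 783

783


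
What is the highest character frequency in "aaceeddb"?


Input: aaceeddb
Character counts:
  'a': 2
  'b': 1
  'c': 1
  'd': 2
  'e': 2
Maximum frequency: 2

2


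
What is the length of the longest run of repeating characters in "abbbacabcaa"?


Input: "abbbacabcaa"
Scanning for longest run:
  Position 1 ('b'): new char, reset run to 1
  Position 2 ('b'): continues run of 'b', length=2
  Position 3 ('b'): continues run of 'b', length=3
  Position 4 ('a'): new char, reset run to 1
  Position 5 ('c'): new char, reset run to 1
  Position 6 ('a'): new char, reset run to 1
  Position 7 ('b'): new char, reset run to 1
  Position 8 ('c'): new char, reset run to 1
  Position 9 ('a'): new char, reset run to 1
  Position 10 ('a'): continues run of 'a', length=2
Longest run: 'b' with length 3

3


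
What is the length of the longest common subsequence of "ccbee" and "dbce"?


LCS of "ccbee" and "dbce"
DP table:
           d    b    c    e
      0    0    0    0    0
  c   0    0    0    1    1
  c   0    0    0    1    1
  b   0    0    1    1    1
  e   0    0    1    1    2
  e   0    0    1    1    2
LCS length = dp[5][4] = 2

2


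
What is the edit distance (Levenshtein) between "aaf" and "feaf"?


Computing edit distance: "aaf" -> "feaf"
DP table:
           f    e    a    f
      0    1    2    3    4
  a   1    1    2    2    3
  a   2    2    2    2    3
  f   3    2    3    3    2
Edit distance = dp[3][4] = 2

2


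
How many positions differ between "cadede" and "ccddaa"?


Comparing "cadede" and "ccddaa" position by position:
  Position 0: 'c' vs 'c' => same
  Position 1: 'a' vs 'c' => DIFFER
  Position 2: 'd' vs 'd' => same
  Position 3: 'e' vs 'd' => DIFFER
  Position 4: 'd' vs 'a' => DIFFER
  Position 5: 'e' vs 'a' => DIFFER
Positions that differ: 4

4


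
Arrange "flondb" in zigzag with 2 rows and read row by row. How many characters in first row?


Zigzag "flondb" into 2 rows:
Placing characters:
  'f' => row 0
  'l' => row 1
  'o' => row 0
  'n' => row 1
  'd' => row 0
  'b' => row 1
Rows:
  Row 0: "fod"
  Row 1: "lnb"
First row length: 3

3


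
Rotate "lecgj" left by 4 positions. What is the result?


Input: "lecgj", rotate left by 4
First 4 characters: "lecg"
Remaining characters: "j"
Concatenate remaining + first: "j" + "lecg" = "jlecg"

jlecg


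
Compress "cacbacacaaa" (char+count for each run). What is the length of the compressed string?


Input: cacbacacaaa
Runs:
  'c' x 1 => "c1"
  'a' x 1 => "a1"
  'c' x 1 => "c1"
  'b' x 1 => "b1"
  'a' x 1 => "a1"
  'c' x 1 => "c1"
  'a' x 1 => "a1"
  'c' x 1 => "c1"
  'a' x 3 => "a3"
Compressed: "c1a1c1b1a1c1a1c1a3"
Compressed length: 18

18


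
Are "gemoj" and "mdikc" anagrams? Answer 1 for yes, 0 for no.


Strings: "gemoj", "mdikc"
Sorted first:  egjmo
Sorted second: cdikm
Differ at position 0: 'e' vs 'c' => not anagrams

0


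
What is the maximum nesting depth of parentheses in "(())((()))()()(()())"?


Input: "(())((()))()()(()())"
Tracking depth:
  Position 0 '(': depth becomes 1
  Position 1 '(': depth becomes 2
  Position 2 ')': depth becomes 1
  Position 3 ')': depth becomes 0
  Position 4 '(': depth becomes 1
  Position 5 '(': depth becomes 2
  Position 6 '(': depth becomes 3
  Position 7 ')': depth becomes 2
  Position 8 ')': depth becomes 1
  Position 9 ')': depth becomes 0
  Position 10 '(': depth becomes 1
  Position 11 ')': depth becomes 0
  Position 12 '(': depth becomes 1
  Position 13 ')': depth becomes 0
  Position 14 '(': depth becomes 1
  Position 15 '(': depth becomes 2
  Position 16 ')': depth becomes 1
  Position 17 '(': depth becomes 2
  Position 18 ')': depth becomes 1
  Position 19 ')': depth becomes 0
Maximum depth reached: 3

3


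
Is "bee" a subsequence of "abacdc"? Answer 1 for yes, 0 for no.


Check if "bee" is a subsequence of "abacdc"
Greedy scan:
  Position 0 ('a'): no match needed
  Position 1 ('b'): matches sub[0] = 'b'
  Position 2 ('a'): no match needed
  Position 3 ('c'): no match needed
  Position 4 ('d'): no match needed
  Position 5 ('c'): no match needed
Only matched 1/3 characters => not a subsequence

0


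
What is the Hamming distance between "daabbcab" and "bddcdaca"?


Comparing "daabbcab" and "bddcdaca" position by position:
  Position 0: 'd' vs 'b' => differ
  Position 1: 'a' vs 'd' => differ
  Position 2: 'a' vs 'd' => differ
  Position 3: 'b' vs 'c' => differ
  Position 4: 'b' vs 'd' => differ
  Position 5: 'c' vs 'a' => differ
  Position 6: 'a' vs 'c' => differ
  Position 7: 'b' vs 'a' => differ
Total differences (Hamming distance): 8

8


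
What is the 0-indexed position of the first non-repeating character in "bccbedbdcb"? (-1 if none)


Input: bccbedbdcb
Character frequencies:
  'b': 4
  'c': 3
  'd': 2
  'e': 1
Scanning left to right for freq == 1:
  Position 0 ('b'): freq=4, skip
  Position 1 ('c'): freq=3, skip
  Position 2 ('c'): freq=3, skip
  Position 3 ('b'): freq=4, skip
  Position 4 ('e'): unique! => answer = 4

4


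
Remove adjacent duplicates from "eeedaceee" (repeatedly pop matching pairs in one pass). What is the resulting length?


Input: eeedaceee
Stack-based adjacent duplicate removal:
  Read 'e': push. Stack: e
  Read 'e': matches stack top 'e' => pop. Stack: (empty)
  Read 'e': push. Stack: e
  Read 'd': push. Stack: ed
  Read 'a': push. Stack: eda
  Read 'c': push. Stack: edac
  Read 'e': push. Stack: edace
  Read 'e': matches stack top 'e' => pop. Stack: edac
  Read 'e': push. Stack: edace
Final stack: "edace" (length 5)

5


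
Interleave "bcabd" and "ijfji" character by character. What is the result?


Interleaving "bcabd" and "ijfji":
  Position 0: 'b' from first, 'i' from second => "bi"
  Position 1: 'c' from first, 'j' from second => "cj"
  Position 2: 'a' from first, 'f' from second => "af"
  Position 3: 'b' from first, 'j' from second => "bj"
  Position 4: 'd' from first, 'i' from second => "di"
Result: bicjafbjdi

bicjafbjdi


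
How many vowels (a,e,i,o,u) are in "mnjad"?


Input: mnjad
Checking each character:
  'm' at position 0: consonant
  'n' at position 1: consonant
  'j' at position 2: consonant
  'a' at position 3: vowel (running total: 1)
  'd' at position 4: consonant
Total vowels: 1

1


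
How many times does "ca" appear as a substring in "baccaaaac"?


Searching for "ca" in "baccaaaac"
Scanning each position:
  Position 0: "ba" => no
  Position 1: "ac" => no
  Position 2: "cc" => no
  Position 3: "ca" => MATCH
  Position 4: "aa" => no
  Position 5: "aa" => no
  Position 6: "aa" => no
  Position 7: "ac" => no
Total occurrences: 1

1


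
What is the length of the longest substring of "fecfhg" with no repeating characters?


Input: "fecfhg"
Sliding window (track last position of each char):
  Position 0 ('f'): window [0,0] length 1 -- new best
  Position 1 ('e'): window [0,1] length 2 -- new best
  Position 2 ('c'): window [0,2] length 3 -- new best
  Position 3 ('f'): repeat (last at 0), move window start to 1
  Position 3 ('f'): window [1,3] length 3
  Position 4 ('h'): window [1,4] length 4 -- new best
  Position 5 ('g'): window [1,5] length 5 -- new best
Longest substring with no repeats: "ecfhg" with length 5

5


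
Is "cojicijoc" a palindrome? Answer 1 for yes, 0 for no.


Input: cojicijoc
Reversed: cojicijoc
  Compare pos 0 ('c') with pos 8 ('c'): match
  Compare pos 1 ('o') with pos 7 ('o'): match
  Compare pos 2 ('j') with pos 6 ('j'): match
  Compare pos 3 ('i') with pos 5 ('i'): match
Result: palindrome

1


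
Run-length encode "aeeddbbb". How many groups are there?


Input: aeeddbbb
Scanning for consecutive runs:
  Group 1: 'a' x 1 (positions 0-0)
  Group 2: 'e' x 2 (positions 1-2)
  Group 3: 'd' x 2 (positions 3-4)
  Group 4: 'b' x 3 (positions 5-7)
Total groups: 4

4


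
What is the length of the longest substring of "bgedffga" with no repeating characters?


Input: "bgedffga"
Sliding window (track last position of each char):
  Position 0 ('b'): window [0,0] length 1 -- new best
  Position 1 ('g'): window [0,1] length 2 -- new best
  Position 2 ('e'): window [0,2] length 3 -- new best
  Position 3 ('d'): window [0,3] length 4 -- new best
  Position 4 ('f'): window [0,4] length 5 -- new best
  Position 5 ('f'): repeat (last at 4), move window start to 5
  Position 5 ('f'): window [5,5] length 1
  Position 6 ('g'): window [5,6] length 2
  Position 7 ('a'): window [5,7] length 3
Longest substring with no repeats: "bgedf" with length 5

5


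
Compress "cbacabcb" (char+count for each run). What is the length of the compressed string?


Input: cbacabcb
Runs:
  'c' x 1 => "c1"
  'b' x 1 => "b1"
  'a' x 1 => "a1"
  'c' x 1 => "c1"
  'a' x 1 => "a1"
  'b' x 1 => "b1"
  'c' x 1 => "c1"
  'b' x 1 => "b1"
Compressed: "c1b1a1c1a1b1c1b1"
Compressed length: 16

16


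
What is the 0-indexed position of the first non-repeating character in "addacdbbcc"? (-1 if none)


Input: addacdbbcc
Character frequencies:
  'a': 2
  'b': 2
  'c': 3
  'd': 3
Scanning left to right for freq == 1:
  Position 0 ('a'): freq=2, skip
  Position 1 ('d'): freq=3, skip
  Position 2 ('d'): freq=3, skip
  Position 3 ('a'): freq=2, skip
  Position 4 ('c'): freq=3, skip
  Position 5 ('d'): freq=3, skip
  Position 6 ('b'): freq=2, skip
  Position 7 ('b'): freq=2, skip
  Position 8 ('c'): freq=3, skip
  Position 9 ('c'): freq=3, skip
  No unique character found => answer = -1

-1


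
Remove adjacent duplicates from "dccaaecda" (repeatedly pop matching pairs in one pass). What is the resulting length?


Input: dccaaecda
Stack-based adjacent duplicate removal:
  Read 'd': push. Stack: d
  Read 'c': push. Stack: dc
  Read 'c': matches stack top 'c' => pop. Stack: d
  Read 'a': push. Stack: da
  Read 'a': matches stack top 'a' => pop. Stack: d
  Read 'e': push. Stack: de
  Read 'c': push. Stack: dec
  Read 'd': push. Stack: decd
  Read 'a': push. Stack: decda
Final stack: "decda" (length 5)

5


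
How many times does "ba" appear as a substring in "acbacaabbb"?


Searching for "ba" in "acbacaabbb"
Scanning each position:
  Position 0: "ac" => no
  Position 1: "cb" => no
  Position 2: "ba" => MATCH
  Position 3: "ac" => no
  Position 4: "ca" => no
  Position 5: "aa" => no
  Position 6: "ab" => no
  Position 7: "bb" => no
  Position 8: "bb" => no
Total occurrences: 1

1


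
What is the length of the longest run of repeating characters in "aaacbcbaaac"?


Input: "aaacbcbaaac"
Scanning for longest run:
  Position 1 ('a'): continues run of 'a', length=2
  Position 2 ('a'): continues run of 'a', length=3
  Position 3 ('c'): new char, reset run to 1
  Position 4 ('b'): new char, reset run to 1
  Position 5 ('c'): new char, reset run to 1
  Position 6 ('b'): new char, reset run to 1
  Position 7 ('a'): new char, reset run to 1
  Position 8 ('a'): continues run of 'a', length=2
  Position 9 ('a'): continues run of 'a', length=3
  Position 10 ('c'): new char, reset run to 1
Longest run: 'a' with length 3

3


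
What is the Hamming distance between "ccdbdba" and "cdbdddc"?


Comparing "ccdbdba" and "cdbdddc" position by position:
  Position 0: 'c' vs 'c' => same
  Position 1: 'c' vs 'd' => differ
  Position 2: 'd' vs 'b' => differ
  Position 3: 'b' vs 'd' => differ
  Position 4: 'd' vs 'd' => same
  Position 5: 'b' vs 'd' => differ
  Position 6: 'a' vs 'c' => differ
Total differences (Hamming distance): 5

5


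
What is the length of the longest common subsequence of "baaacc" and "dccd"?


LCS of "baaacc" and "dccd"
DP table:
           d    c    c    d
      0    0    0    0    0
  b   0    0    0    0    0
  a   0    0    0    0    0
  a   0    0    0    0    0
  a   0    0    0    0    0
  c   0    0    1    1    1
  c   0    0    1    2    2
LCS length = dp[6][4] = 2

2


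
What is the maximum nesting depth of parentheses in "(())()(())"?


Input: "(())()(())"
Tracking depth:
  Position 0 '(': depth becomes 1
  Position 1 '(': depth becomes 2
  Position 2 ')': depth becomes 1
  Position 3 ')': depth becomes 0
  Position 4 '(': depth becomes 1
  Position 5 ')': depth becomes 0
  Position 6 '(': depth becomes 1
  Position 7 '(': depth becomes 2
  Position 8 ')': depth becomes 1
  Position 9 ')': depth becomes 0
Maximum depth reached: 2

2


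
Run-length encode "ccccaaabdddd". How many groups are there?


Input: ccccaaabdddd
Scanning for consecutive runs:
  Group 1: 'c' x 4 (positions 0-3)
  Group 2: 'a' x 3 (positions 4-6)
  Group 3: 'b' x 1 (positions 7-7)
  Group 4: 'd' x 4 (positions 8-11)
Total groups: 4

4


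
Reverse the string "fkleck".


Input: fkleck
Reading characters right to left:
  Position 5: 'k'
  Position 4: 'c'
  Position 3: 'e'
  Position 2: 'l'
  Position 1: 'k'
  Position 0: 'f'
Reversed: kcelkf

kcelkf


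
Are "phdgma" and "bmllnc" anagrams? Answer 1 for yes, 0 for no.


Strings: "phdgma", "bmllnc"
Sorted first:  adghmp
Sorted second: bcllmn
Differ at position 0: 'a' vs 'b' => not anagrams

0


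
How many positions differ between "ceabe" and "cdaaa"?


Comparing "ceabe" and "cdaaa" position by position:
  Position 0: 'c' vs 'c' => same
  Position 1: 'e' vs 'd' => DIFFER
  Position 2: 'a' vs 'a' => same
  Position 3: 'b' vs 'a' => DIFFER
  Position 4: 'e' vs 'a' => DIFFER
Positions that differ: 3

3


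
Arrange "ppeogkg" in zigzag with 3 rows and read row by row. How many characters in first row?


Zigzag "ppeogkg" into 3 rows:
Placing characters:
  'p' => row 0
  'p' => row 1
  'e' => row 2
  'o' => row 1
  'g' => row 0
  'k' => row 1
  'g' => row 2
Rows:
  Row 0: "pg"
  Row 1: "pok"
  Row 2: "eg"
First row length: 2

2


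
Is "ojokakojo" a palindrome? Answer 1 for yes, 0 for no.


Input: ojokakojo
Reversed: ojokakojo
  Compare pos 0 ('o') with pos 8 ('o'): match
  Compare pos 1 ('j') with pos 7 ('j'): match
  Compare pos 2 ('o') with pos 6 ('o'): match
  Compare pos 3 ('k') with pos 5 ('k'): match
Result: palindrome

1


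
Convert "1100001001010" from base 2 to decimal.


Input: "1100001001010" in base 2
Positional expansion:
  Digit '1' (value 1) x 2^12 = 4096
  Digit '1' (value 1) x 2^11 = 2048
  Digit '0' (value 0) x 2^10 = 0
  Digit '0' (value 0) x 2^9 = 0
  Digit '0' (value 0) x 2^8 = 0
  Digit '0' (value 0) x 2^7 = 0
  Digit '1' (value 1) x 2^6 = 64
  Digit '0' (value 0) x 2^5 = 0
  Digit '0' (value 0) x 2^4 = 0
  Digit '1' (value 1) x 2^3 = 8
  Digit '0' (value 0) x 2^2 = 0
  Digit '1' (value 1) x 2^1 = 2
  Digit '0' (value 0) x 2^0 = 0
Sum = 6218

6218


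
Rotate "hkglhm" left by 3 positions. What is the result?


Input: "hkglhm", rotate left by 3
First 3 characters: "hkg"
Remaining characters: "lhm"
Concatenate remaining + first: "lhm" + "hkg" = "lhmhkg"

lhmhkg


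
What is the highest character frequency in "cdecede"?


Input: cdecede
Character counts:
  'c': 2
  'd': 2
  'e': 3
Maximum frequency: 3

3


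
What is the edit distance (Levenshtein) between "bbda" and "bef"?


Computing edit distance: "bbda" -> "bef"
DP table:
           b    e    f
      0    1    2    3
  b   1    0    1    2
  b   2    1    1    2
  d   3    2    2    2
  a   4    3    3    3
Edit distance = dp[4][3] = 3

3


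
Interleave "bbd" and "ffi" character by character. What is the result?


Interleaving "bbd" and "ffi":
  Position 0: 'b' from first, 'f' from second => "bf"
  Position 1: 'b' from first, 'f' from second => "bf"
  Position 2: 'd' from first, 'i' from second => "di"
Result: bfbfdi

bfbfdi


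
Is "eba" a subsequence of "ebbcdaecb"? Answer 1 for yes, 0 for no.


Check if "eba" is a subsequence of "ebbcdaecb"
Greedy scan:
  Position 0 ('e'): matches sub[0] = 'e'
  Position 1 ('b'): matches sub[1] = 'b'
  Position 2 ('b'): no match needed
  Position 3 ('c'): no match needed
  Position 4 ('d'): no match needed
  Position 5 ('a'): matches sub[2] = 'a'
  Position 6 ('e'): no match needed
  Position 7 ('c'): no match needed
  Position 8 ('b'): no match needed
All 3 characters matched => is a subsequence

1


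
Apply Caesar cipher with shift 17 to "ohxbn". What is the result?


Caesar cipher: shift "ohxbn" by 17
  'o' (pos 14) + 17 = pos 5 = 'f'
  'h' (pos 7) + 17 = pos 24 = 'y'
  'x' (pos 23) + 17 = pos 14 = 'o'
  'b' (pos 1) + 17 = pos 18 = 's'
  'n' (pos 13) + 17 = pos 4 = 'e'
Result: fyose

fyose


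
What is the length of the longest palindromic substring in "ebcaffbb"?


Input: "ebcaffbb"
Checking substrings for palindromes:
  [4:6] "ff" (len 2) => palindrome
  [6:8] "bb" (len 2) => palindrome
Longest palindromic substring: "ff" with length 2

2


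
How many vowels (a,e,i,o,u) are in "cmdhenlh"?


Input: cmdhenlh
Checking each character:
  'c' at position 0: consonant
  'm' at position 1: consonant
  'd' at position 2: consonant
  'h' at position 3: consonant
  'e' at position 4: vowel (running total: 1)
  'n' at position 5: consonant
  'l' at position 6: consonant
  'h' at position 7: consonant
Total vowels: 1

1


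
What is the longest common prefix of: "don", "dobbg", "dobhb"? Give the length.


Words: don, dobbg, dobhb
  Position 0: all 'd' => match
  Position 1: all 'o' => match
  Position 2: ('n', 'b', 'b') => mismatch, stop
LCP = "do" (length 2)

2


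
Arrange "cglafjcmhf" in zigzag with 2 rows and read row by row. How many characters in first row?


Zigzag "cglafjcmhf" into 2 rows:
Placing characters:
  'c' => row 0
  'g' => row 1
  'l' => row 0
  'a' => row 1
  'f' => row 0
  'j' => row 1
  'c' => row 0
  'm' => row 1
  'h' => row 0
  'f' => row 1
Rows:
  Row 0: "clfch"
  Row 1: "gajmf"
First row length: 5

5


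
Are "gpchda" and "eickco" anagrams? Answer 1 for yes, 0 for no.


Strings: "gpchda", "eickco"
Sorted first:  acdghp
Sorted second: cceiko
Differ at position 0: 'a' vs 'c' => not anagrams

0


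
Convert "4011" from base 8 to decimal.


Input: "4011" in base 8
Positional expansion:
  Digit '4' (value 4) x 8^3 = 2048
  Digit '0' (value 0) x 8^2 = 0
  Digit '1' (value 1) x 8^1 = 8
  Digit '1' (value 1) x 8^0 = 1
Sum = 2057

2057


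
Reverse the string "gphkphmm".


Input: gphkphmm
Reading characters right to left:
  Position 7: 'm'
  Position 6: 'm'
  Position 5: 'h'
  Position 4: 'p'
  Position 3: 'k'
  Position 2: 'h'
  Position 1: 'p'
  Position 0: 'g'
Reversed: mmhpkhpg

mmhpkhpg


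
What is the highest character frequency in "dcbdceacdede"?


Input: dcbdceacdede
Character counts:
  'a': 1
  'b': 1
  'c': 3
  'd': 4
  'e': 3
Maximum frequency: 4

4


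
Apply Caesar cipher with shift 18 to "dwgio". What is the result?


Caesar cipher: shift "dwgio" by 18
  'd' (pos 3) + 18 = pos 21 = 'v'
  'w' (pos 22) + 18 = pos 14 = 'o'
  'g' (pos 6) + 18 = pos 24 = 'y'
  'i' (pos 8) + 18 = pos 0 = 'a'
  'o' (pos 14) + 18 = pos 6 = 'g'
Result: voyag

voyag


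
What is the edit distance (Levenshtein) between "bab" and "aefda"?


Computing edit distance: "bab" -> "aefda"
DP table:
           a    e    f    d    a
      0    1    2    3    4    5
  b   1    1    2    3    4    5
  a   2    1    2    3    4    4
  b   3    2    2    3    4    5
Edit distance = dp[3][5] = 5

5


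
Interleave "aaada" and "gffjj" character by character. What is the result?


Interleaving "aaada" and "gffjj":
  Position 0: 'a' from first, 'g' from second => "ag"
  Position 1: 'a' from first, 'f' from second => "af"
  Position 2: 'a' from first, 'f' from second => "af"
  Position 3: 'd' from first, 'j' from second => "dj"
  Position 4: 'a' from first, 'j' from second => "aj"
Result: agafafdjaj

agafafdjaj


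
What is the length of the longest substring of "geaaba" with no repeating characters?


Input: "geaaba"
Sliding window (track last position of each char):
  Position 0 ('g'): window [0,0] length 1 -- new best
  Position 1 ('e'): window [0,1] length 2 -- new best
  Position 2 ('a'): window [0,2] length 3 -- new best
  Position 3 ('a'): repeat (last at 2), move window start to 3
  Position 3 ('a'): window [3,3] length 1
  Position 4 ('b'): window [3,4] length 2
  Position 5 ('a'): repeat (last at 3), move window start to 4
  Position 5 ('a'): window [4,5] length 2
Longest substring with no repeats: "gea" with length 3

3


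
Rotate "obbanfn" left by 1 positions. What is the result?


Input: "obbanfn", rotate left by 1
First 1 characters: "o"
Remaining characters: "bbanfn"
Concatenate remaining + first: "bbanfn" + "o" = "bbanfno"

bbanfno


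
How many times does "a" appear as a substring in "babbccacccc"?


Searching for "a" in "babbccacccc"
Scanning each position:
  Position 0: "b" => no
  Position 1: "a" => MATCH
  Position 2: "b" => no
  Position 3: "b" => no
  Position 4: "c" => no
  Position 5: "c" => no
  Position 6: "a" => MATCH
  Position 7: "c" => no
  Position 8: "c" => no
  Position 9: "c" => no
  Position 10: "c" => no
Total occurrences: 2

2


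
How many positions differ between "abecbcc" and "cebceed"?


Comparing "abecbcc" and "cebceed" position by position:
  Position 0: 'a' vs 'c' => DIFFER
  Position 1: 'b' vs 'e' => DIFFER
  Position 2: 'e' vs 'b' => DIFFER
  Position 3: 'c' vs 'c' => same
  Position 4: 'b' vs 'e' => DIFFER
  Position 5: 'c' vs 'e' => DIFFER
  Position 6: 'c' vs 'd' => DIFFER
Positions that differ: 6

6


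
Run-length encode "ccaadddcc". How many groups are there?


Input: ccaadddcc
Scanning for consecutive runs:
  Group 1: 'c' x 2 (positions 0-1)
  Group 2: 'a' x 2 (positions 2-3)
  Group 3: 'd' x 3 (positions 4-6)
  Group 4: 'c' x 2 (positions 7-8)
Total groups: 4

4


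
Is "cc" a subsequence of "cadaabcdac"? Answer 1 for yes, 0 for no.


Check if "cc" is a subsequence of "cadaabcdac"
Greedy scan:
  Position 0 ('c'): matches sub[0] = 'c'
  Position 1 ('a'): no match needed
  Position 2 ('d'): no match needed
  Position 3 ('a'): no match needed
  Position 4 ('a'): no match needed
  Position 5 ('b'): no match needed
  Position 6 ('c'): matches sub[1] = 'c'
  Position 7 ('d'): no match needed
  Position 8 ('a'): no match needed
  Position 9 ('c'): no match needed
All 2 characters matched => is a subsequence

1


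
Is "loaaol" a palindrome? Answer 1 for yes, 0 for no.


Input: loaaol
Reversed: loaaol
  Compare pos 0 ('l') with pos 5 ('l'): match
  Compare pos 1 ('o') with pos 4 ('o'): match
  Compare pos 2 ('a') with pos 3 ('a'): match
Result: palindrome

1


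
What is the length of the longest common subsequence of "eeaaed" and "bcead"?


LCS of "eeaaed" and "bcead"
DP table:
           b    c    e    a    d
      0    0    0    0    0    0
  e   0    0    0    1    1    1
  e   0    0    0    1    1    1
  a   0    0    0    1    2    2
  a   0    0    0    1    2    2
  e   0    0    0    1    2    2
  d   0    0    0    1    2    3
LCS length = dp[6][5] = 3

3


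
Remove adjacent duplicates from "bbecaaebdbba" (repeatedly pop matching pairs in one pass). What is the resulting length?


Input: bbecaaebdbba
Stack-based adjacent duplicate removal:
  Read 'b': push. Stack: b
  Read 'b': matches stack top 'b' => pop. Stack: (empty)
  Read 'e': push. Stack: e
  Read 'c': push. Stack: ec
  Read 'a': push. Stack: eca
  Read 'a': matches stack top 'a' => pop. Stack: ec
  Read 'e': push. Stack: ece
  Read 'b': push. Stack: eceb
  Read 'd': push. Stack: ecebd
  Read 'b': push. Stack: ecebdb
  Read 'b': matches stack top 'b' => pop. Stack: ecebd
  Read 'a': push. Stack: ecebda
Final stack: "ecebda" (length 6)

6


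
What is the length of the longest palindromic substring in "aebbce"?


Input: "aebbce"
Checking substrings for palindromes:
  [2:4] "bb" (len 2) => palindrome
Longest palindromic substring: "bb" with length 2

2


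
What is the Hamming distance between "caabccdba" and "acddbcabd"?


Comparing "caabccdba" and "acddbcabd" position by position:
  Position 0: 'c' vs 'a' => differ
  Position 1: 'a' vs 'c' => differ
  Position 2: 'a' vs 'd' => differ
  Position 3: 'b' vs 'd' => differ
  Position 4: 'c' vs 'b' => differ
  Position 5: 'c' vs 'c' => same
  Position 6: 'd' vs 'a' => differ
  Position 7: 'b' vs 'b' => same
  Position 8: 'a' vs 'd' => differ
Total differences (Hamming distance): 7

7


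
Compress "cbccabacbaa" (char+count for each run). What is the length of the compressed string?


Input: cbccabacbaa
Runs:
  'c' x 1 => "c1"
  'b' x 1 => "b1"
  'c' x 2 => "c2"
  'a' x 1 => "a1"
  'b' x 1 => "b1"
  'a' x 1 => "a1"
  'c' x 1 => "c1"
  'b' x 1 => "b1"
  'a' x 2 => "a2"
Compressed: "c1b1c2a1b1a1c1b1a2"
Compressed length: 18

18


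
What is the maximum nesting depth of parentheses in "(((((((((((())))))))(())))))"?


Input: "(((((((((((())))))))(())))))"
Tracking depth:
  Position 0 '(': depth becomes 1
  Position 1 '(': depth becomes 2
  Position 2 '(': depth becomes 3
  Position 3 '(': depth becomes 4
  Position 4 '(': depth becomes 5
  Position 5 '(': depth becomes 6
  Position 6 '(': depth becomes 7
  Position 7 '(': depth becomes 8
  Position 8 '(': depth becomes 9
  Position 9 '(': depth becomes 10
  Position 10 '(': depth becomes 11
  Position 11 '(': depth becomes 12
  Position 12 ')': depth becomes 11
  Position 13 ')': depth becomes 10
  Position 14 ')': depth becomes 9
  Position 15 ')': depth becomes 8
  Position 16 ')': depth becomes 7
  Position 17 ')': depth becomes 6
  Position 18 ')': depth becomes 5
  Position 19 ')': depth becomes 4
  Position 20 '(': depth becomes 5
  Position 21 '(': depth becomes 6
  Position 22 ')': depth becomes 5
  Position 23 ')': depth becomes 4
  Position 24 ')': depth becomes 3
  Position 25 ')': depth becomes 2
  Position 26 ')': depth becomes 1
  Position 27 ')': depth becomes 0
Maximum depth reached: 12

12


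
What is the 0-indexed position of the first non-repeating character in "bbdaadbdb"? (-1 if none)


Input: bbdaadbdb
Character frequencies:
  'a': 2
  'b': 4
  'd': 3
Scanning left to right for freq == 1:
  Position 0 ('b'): freq=4, skip
  Position 1 ('b'): freq=4, skip
  Position 2 ('d'): freq=3, skip
  Position 3 ('a'): freq=2, skip
  Position 4 ('a'): freq=2, skip
  Position 5 ('d'): freq=3, skip
  Position 6 ('b'): freq=4, skip
  Position 7 ('d'): freq=3, skip
  Position 8 ('b'): freq=4, skip
  No unique character found => answer = -1

-1


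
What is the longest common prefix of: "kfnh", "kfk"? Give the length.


Words: kfnh, kfk
  Position 0: all 'k' => match
  Position 1: all 'f' => match
  Position 2: ('n', 'k') => mismatch, stop
LCP = "kf" (length 2)

2


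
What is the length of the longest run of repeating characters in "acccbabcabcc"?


Input: "acccbabcabcc"
Scanning for longest run:
  Position 1 ('c'): new char, reset run to 1
  Position 2 ('c'): continues run of 'c', length=2
  Position 3 ('c'): continues run of 'c', length=3
  Position 4 ('b'): new char, reset run to 1
  Position 5 ('a'): new char, reset run to 1
  Position 6 ('b'): new char, reset run to 1
  Position 7 ('c'): new char, reset run to 1
  Position 8 ('a'): new char, reset run to 1
  Position 9 ('b'): new char, reset run to 1
  Position 10 ('c'): new char, reset run to 1
  Position 11 ('c'): continues run of 'c', length=2
Longest run: 'c' with length 3

3


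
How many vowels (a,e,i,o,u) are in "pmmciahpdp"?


Input: pmmciahpdp
Checking each character:
  'p' at position 0: consonant
  'm' at position 1: consonant
  'm' at position 2: consonant
  'c' at position 3: consonant
  'i' at position 4: vowel (running total: 1)
  'a' at position 5: vowel (running total: 2)
  'h' at position 6: consonant
  'p' at position 7: consonant
  'd' at position 8: consonant
  'p' at position 9: consonant
Total vowels: 2

2


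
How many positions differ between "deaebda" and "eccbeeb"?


Comparing "deaebda" and "eccbeeb" position by position:
  Position 0: 'd' vs 'e' => DIFFER
  Position 1: 'e' vs 'c' => DIFFER
  Position 2: 'a' vs 'c' => DIFFER
  Position 3: 'e' vs 'b' => DIFFER
  Position 4: 'b' vs 'e' => DIFFER
  Position 5: 'd' vs 'e' => DIFFER
  Position 6: 'a' vs 'b' => DIFFER
Positions that differ: 7

7


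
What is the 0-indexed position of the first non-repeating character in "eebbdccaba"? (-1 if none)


Input: eebbdccaba
Character frequencies:
  'a': 2
  'b': 3
  'c': 2
  'd': 1
  'e': 2
Scanning left to right for freq == 1:
  Position 0 ('e'): freq=2, skip
  Position 1 ('e'): freq=2, skip
  Position 2 ('b'): freq=3, skip
  Position 3 ('b'): freq=3, skip
  Position 4 ('d'): unique! => answer = 4

4


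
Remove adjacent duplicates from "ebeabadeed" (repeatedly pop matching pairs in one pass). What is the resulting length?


Input: ebeabadeed
Stack-based adjacent duplicate removal:
  Read 'e': push. Stack: e
  Read 'b': push. Stack: eb
  Read 'e': push. Stack: ebe
  Read 'a': push. Stack: ebea
  Read 'b': push. Stack: ebeab
  Read 'a': push. Stack: ebeaba
  Read 'd': push. Stack: ebeabad
  Read 'e': push. Stack: ebeabade
  Read 'e': matches stack top 'e' => pop. Stack: ebeabad
  Read 'd': matches stack top 'd' => pop. Stack: ebeaba
Final stack: "ebeaba" (length 6)

6


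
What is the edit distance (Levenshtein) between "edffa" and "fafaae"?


Computing edit distance: "edffa" -> "fafaae"
DP table:
           f    a    f    a    a    e
      0    1    2    3    4    5    6
  e   1    1    2    3    4    5    5
  d   2    2    2    3    4    5    6
  f   3    2    3    2    3    4    5
  f   4    3    3    3    3    4    5
  a   5    4    3    4    3    3    4
Edit distance = dp[5][6] = 4

4


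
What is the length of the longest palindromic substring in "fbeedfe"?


Input: "fbeedfe"
Checking substrings for palindromes:
  [2:4] "ee" (len 2) => palindrome
Longest palindromic substring: "ee" with length 2

2


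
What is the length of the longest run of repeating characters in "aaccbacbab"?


Input: "aaccbacbab"
Scanning for longest run:
  Position 1 ('a'): continues run of 'a', length=2
  Position 2 ('c'): new char, reset run to 1
  Position 3 ('c'): continues run of 'c', length=2
  Position 4 ('b'): new char, reset run to 1
  Position 5 ('a'): new char, reset run to 1
  Position 6 ('c'): new char, reset run to 1
  Position 7 ('b'): new char, reset run to 1
  Position 8 ('a'): new char, reset run to 1
  Position 9 ('b'): new char, reset run to 1
Longest run: 'a' with length 2

2


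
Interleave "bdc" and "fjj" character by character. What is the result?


Interleaving "bdc" and "fjj":
  Position 0: 'b' from first, 'f' from second => "bf"
  Position 1: 'd' from first, 'j' from second => "dj"
  Position 2: 'c' from first, 'j' from second => "cj"
Result: bfdjcj

bfdjcj


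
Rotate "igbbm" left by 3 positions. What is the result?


Input: "igbbm", rotate left by 3
First 3 characters: "igb"
Remaining characters: "bm"
Concatenate remaining + first: "bm" + "igb" = "bmigb"

bmigb


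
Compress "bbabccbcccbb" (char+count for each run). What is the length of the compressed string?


Input: bbabccbcccbb
Runs:
  'b' x 2 => "b2"
  'a' x 1 => "a1"
  'b' x 1 => "b1"
  'c' x 2 => "c2"
  'b' x 1 => "b1"
  'c' x 3 => "c3"
  'b' x 2 => "b2"
Compressed: "b2a1b1c2b1c3b2"
Compressed length: 14

14


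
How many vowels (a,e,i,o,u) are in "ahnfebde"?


Input: ahnfebde
Checking each character:
  'a' at position 0: vowel (running total: 1)
  'h' at position 1: consonant
  'n' at position 2: consonant
  'f' at position 3: consonant
  'e' at position 4: vowel (running total: 2)
  'b' at position 5: consonant
  'd' at position 6: consonant
  'e' at position 7: vowel (running total: 3)
Total vowels: 3

3


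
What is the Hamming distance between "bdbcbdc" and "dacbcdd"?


Comparing "bdbcbdc" and "dacbcdd" position by position:
  Position 0: 'b' vs 'd' => differ
  Position 1: 'd' vs 'a' => differ
  Position 2: 'b' vs 'c' => differ
  Position 3: 'c' vs 'b' => differ
  Position 4: 'b' vs 'c' => differ
  Position 5: 'd' vs 'd' => same
  Position 6: 'c' vs 'd' => differ
Total differences (Hamming distance): 6

6


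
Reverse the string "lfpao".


Input: lfpao
Reading characters right to left:
  Position 4: 'o'
  Position 3: 'a'
  Position 2: 'p'
  Position 1: 'f'
  Position 0: 'l'
Reversed: oapfl

oapfl


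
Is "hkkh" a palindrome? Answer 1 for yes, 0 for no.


Input: hkkh
Reversed: hkkh
  Compare pos 0 ('h') with pos 3 ('h'): match
  Compare pos 1 ('k') with pos 2 ('k'): match
Result: palindrome

1


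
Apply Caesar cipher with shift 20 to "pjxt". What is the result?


Caesar cipher: shift "pjxt" by 20
  'p' (pos 15) + 20 = pos 9 = 'j'
  'j' (pos 9) + 20 = pos 3 = 'd'
  'x' (pos 23) + 20 = pos 17 = 'r'
  't' (pos 19) + 20 = pos 13 = 'n'
Result: jdrn

jdrn


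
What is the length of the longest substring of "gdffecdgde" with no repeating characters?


Input: "gdffecdgde"
Sliding window (track last position of each char):
  Position 0 ('g'): window [0,0] length 1 -- new best
  Position 1 ('d'): window [0,1] length 2 -- new best
  Position 2 ('f'): window [0,2] length 3 -- new best
  Position 3 ('f'): repeat (last at 2), move window start to 3
  Position 3 ('f'): window [3,3] length 1
  Position 4 ('e'): window [3,4] length 2
  Position 5 ('c'): window [3,5] length 3
  Position 6 ('d'): window [3,6] length 4 -- new best
  Position 7 ('g'): window [3,7] length 5 -- new best
  Position 8 ('d'): repeat (last at 6), move window start to 7
  Position 8 ('d'): window [7,8] length 2
  Position 9 ('e'): window [7,9] length 3
Longest substring with no repeats: "fecdg" with length 5

5


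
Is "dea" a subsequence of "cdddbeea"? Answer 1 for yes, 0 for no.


Check if "dea" is a subsequence of "cdddbeea"
Greedy scan:
  Position 0 ('c'): no match needed
  Position 1 ('d'): matches sub[0] = 'd'
  Position 2 ('d'): no match needed
  Position 3 ('d'): no match needed
  Position 4 ('b'): no match needed
  Position 5 ('e'): matches sub[1] = 'e'
  Position 6 ('e'): no match needed
  Position 7 ('a'): matches sub[2] = 'a'
All 3 characters matched => is a subsequence

1


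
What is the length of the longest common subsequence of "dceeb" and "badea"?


LCS of "dceeb" and "badea"
DP table:
           b    a    d    e    a
      0    0    0    0    0    0
  d   0    0    0    1    1    1
  c   0    0    0    1    1    1
  e   0    0    0    1    2    2
  e   0    0    0    1    2    2
  b   0    1    1    1    2    2
LCS length = dp[5][5] = 2

2
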